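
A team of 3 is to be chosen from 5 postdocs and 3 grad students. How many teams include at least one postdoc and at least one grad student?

45

With no constraint there are C(8,3) = 56 possible selections.
Selections missing a whole group: no postdocs → C(3,3) = 1; no grad students → C(5,3) = 10.
Both groups omitted at once is impossible, so 56 − 11 = 45.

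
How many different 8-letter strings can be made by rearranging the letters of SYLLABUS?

SYLLABUS has 8 letters with L appearing twice and S appearing twice.
The number of distinct arrangements is 8!/(2!·2!) = 40320/4 = 10080.

10080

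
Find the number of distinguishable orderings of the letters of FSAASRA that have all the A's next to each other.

Treat the 3 copies of A as a single block. The multiset to arrange is then {AAA, F, R, S, S}, 5 items in all.
That gives (5)!/(2!) = 60 arrangements.

60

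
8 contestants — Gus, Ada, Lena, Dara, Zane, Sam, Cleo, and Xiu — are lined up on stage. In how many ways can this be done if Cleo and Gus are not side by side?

There are 8! = 40320 arrangements in all. If Cleo and Gus are adjacent, merging them into one block gives 2·(7)! = 10080 arrangements.
So 40320 − 10080 = 30240 arrangements keep them apart.

30240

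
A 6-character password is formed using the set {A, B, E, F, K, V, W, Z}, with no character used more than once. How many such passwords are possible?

With no repetition, fill the 6 characters in order: 8 choices, then 7, down to 3.
That product is 8 × 7 × 6 × 5 × 4 × 3 = 20160.

20160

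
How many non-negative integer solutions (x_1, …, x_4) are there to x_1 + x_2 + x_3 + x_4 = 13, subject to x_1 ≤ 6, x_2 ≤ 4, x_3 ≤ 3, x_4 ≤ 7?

Without the upper bounds there are C(16,3) = 560 ways to split 13 among 4 variables.
Subtract solutions that violate a single cap (substitute x_i' = x_i − (cap_i+1)): x_1 ≥ 7 gives C(9,3) = 84; x_2 ≥ 5 gives C(11,3) = 165; x_3 ≥ 4 gives C(12,3) = 220; x_4 ≥ 8 gives C(8,3) = 56. Together 525.
Add back pairs where two caps are both exceeded: 4 + 10 + 0 + 35 + 1 + 4 = 54.
By inclusion–exclusion the count is 560 − 525 + 54 = 89.

89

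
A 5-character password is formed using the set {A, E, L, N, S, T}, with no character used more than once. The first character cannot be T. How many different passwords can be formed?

600

The first character has 6−1 = 5 choices (anything except T).
The remaining 4 characters are filled from the other 5 symbols without repetition: 5 × 4 × 3 × 2 = 120.
Total: 5 × 120 = 600.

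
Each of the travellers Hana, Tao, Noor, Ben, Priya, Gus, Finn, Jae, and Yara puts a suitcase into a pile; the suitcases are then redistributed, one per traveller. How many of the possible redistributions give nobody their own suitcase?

133496

This is the derangement count D_9: permutations of 9 items with no fixed point.
By inclusion–exclusion this is Σ_{j=0}^{9} (−1)^j C(9,j)·(9−j)!.
Computing: 362880 − 362880 + 181440 − 60480 + 15120 − 3024 + 504 − 72 + 9 − 1 = 133496.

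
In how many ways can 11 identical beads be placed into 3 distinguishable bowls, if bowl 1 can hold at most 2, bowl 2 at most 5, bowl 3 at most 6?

Without the upper bounds there are C(13,2) = 78 ways to split 11 among 3 bowls.
Subtract solutions that violate a single cap (substitute x_i' = x_i − (cap_i+1)): x_1 ≥ 3 gives C(10,2) = 45; x_2 ≥ 6 gives C(7,2) = 21; x_3 ≥ 7 gives C(6,2) = 15. Together 81.
Add back pairs where two caps are both exceeded: 6 + 3 + 0 = 9.
By inclusion–exclusion the count is 78 − 81 + 9 = 6.

6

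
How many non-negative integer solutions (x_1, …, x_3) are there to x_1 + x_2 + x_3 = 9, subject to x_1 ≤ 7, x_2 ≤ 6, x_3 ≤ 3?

25

Ignoring the caps, the number of non-negative solutions to x_1+…+x_3 = 9 is C(11,2) = 55.
Subtract solutions that violate a single cap (substitute x_i' = x_i − (cap_i+1)): x_1 ≥ 8 gives C(3,2) = 3; x_2 ≥ 7 gives C(4,2) = 6; x_3 ≥ 4 gives C(7,2) = 21. Together 30.
No two caps can be exceeded simultaneously, so the pair terms are all 0.
By inclusion–exclusion the count is 55 − 30 + 0 = 25.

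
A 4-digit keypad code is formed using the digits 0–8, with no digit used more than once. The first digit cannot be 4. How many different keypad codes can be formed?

2688

The first digit has 9−1 = 8 choices (anything except 4).
The remaining 3 digits are filled from the other 8 symbols without repetition: 8 × 7 × 6 = 336.
Total: 8 × 336 = 2688.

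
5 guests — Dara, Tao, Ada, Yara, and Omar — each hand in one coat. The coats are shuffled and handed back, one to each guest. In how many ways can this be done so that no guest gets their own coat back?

44

Let Aᵢ be the assignments in which guest i gets their own coat. We want the size of the complement of A₁∪…∪A_5.
By inclusion–exclusion this is Σ_{j=0}^{5} (−1)^j C(5,j)·(5−j)!.
Computing: 120 − 120 + 60 − 20 + 5 − 1 = 44.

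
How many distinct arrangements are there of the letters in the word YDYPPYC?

The 7 letters of YDYPPYC have repeats: P appearing twice and Y appearing 3 times.
So there are 7! / (3!·2!) = 420 distinguishable arrangements.

420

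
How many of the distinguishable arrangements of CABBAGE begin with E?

180

With the first slot taken by E, it remains to arrange the other 6 letters (CABBAG).
Those 6 letters have A appearing twice and B appearing twice, giving (6)!/(2!·2!) = 180.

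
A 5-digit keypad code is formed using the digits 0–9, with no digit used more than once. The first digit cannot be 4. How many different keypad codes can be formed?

27216

The first digit has 10−1 = 9 choices (anything except 4).
The remaining 4 digits are filled from the other 9 symbols without repetition: 9 × 8 × 7 × 6 = 3024.
Total: 9 × 3024 = 27216.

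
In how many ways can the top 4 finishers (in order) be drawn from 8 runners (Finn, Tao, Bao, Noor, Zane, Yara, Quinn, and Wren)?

1680

This is an ordered selection of 4 from 8: P(8,4).
That gives 8 × 7 × 6 × 5 = 1680.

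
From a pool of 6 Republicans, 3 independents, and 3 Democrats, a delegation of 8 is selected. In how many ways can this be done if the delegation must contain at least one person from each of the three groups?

Total 8-person selections from all 12: C(12,8) = 495.
Subtract selections that omit an entire group: no Republicans → C(6,8) = 0; no independents → C(9,8) = 9; no Democrats → C(9,8) = 9.
Add back selections omitting two groups (i.e. drawn from a single group): C(6,8) + C(3,8) + C(3,8) = 0.
By inclusion–exclusion: 495 − 18 + 0 = 477.

477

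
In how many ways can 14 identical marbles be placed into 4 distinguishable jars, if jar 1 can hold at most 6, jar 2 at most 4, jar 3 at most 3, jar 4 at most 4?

20

Without the upper bounds there are C(17,3) = 680 ways to split 14 among 4 jars.
Subtract solutions that violate a single cap (substitute x_i' = x_i − (cap_i+1)): x_1 ≥ 7 gives C(10,3) = 120; x_2 ≥ 5 gives C(12,3) = 220; x_3 ≥ 4 gives C(13,3) = 286; x_4 ≥ 5 gives C(12,3) = 220. Together 846.
Add back pairs where two caps are both exceeded: 10 + 20 + 10 + 56 + 35 + 56 = 187.
Subtract triples: 0 + 0 + 0 + 1 = 1.
By inclusion–exclusion the count is 680 − 846 + 187 − 1 = 20.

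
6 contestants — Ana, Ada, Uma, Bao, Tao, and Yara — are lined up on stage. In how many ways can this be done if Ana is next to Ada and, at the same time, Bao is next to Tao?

96

Treat {Ana,Ada} as one block (2 orders) and {Bao,Tao} as another (2 orders).
That leaves 4 units to arrange: 2 × 2 × 4! = 4 × 24 = 96.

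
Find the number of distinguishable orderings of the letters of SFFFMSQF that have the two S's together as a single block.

Treat the 2 copies of S as a single block. The multiset to arrange is then {SS, F, F, F, F, M, Q}, 7 items in all.
That gives (7)!/(4!) = 210 arrangements.

210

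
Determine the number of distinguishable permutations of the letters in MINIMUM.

420

MINIMUM has 7 letters with I appearing twice and M appearing 3 times.
The number of distinct arrangements is 7!/(3!·2!) = 5040/12 = 420.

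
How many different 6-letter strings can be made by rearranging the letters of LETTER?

Letter multiplicities in LETTER: E×2, L×1, R×1, T×2.
So there are 6! / (2!·2!) = 180 distinguishable arrangements.

180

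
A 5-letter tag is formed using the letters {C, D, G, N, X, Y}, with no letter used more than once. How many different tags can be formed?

720

Choose and order 5 of the 6 symbols: the first letter has 6 options, the next 5, and so on down to 2.
That product is 6 × 5 × 4 × 3 × 2 = 720.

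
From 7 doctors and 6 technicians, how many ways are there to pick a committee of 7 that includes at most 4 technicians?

Split by how many technicians are chosen (0 through 4).
Sum: C(6,0)·C(7,7) + C(6,1)·C(7,6) + C(6,2)·C(7,5) + C(6,3)·C(7,4) + C(6,4)·C(7,3) = 1 + 42 + 315 + 700 + 525 = 1583.

1583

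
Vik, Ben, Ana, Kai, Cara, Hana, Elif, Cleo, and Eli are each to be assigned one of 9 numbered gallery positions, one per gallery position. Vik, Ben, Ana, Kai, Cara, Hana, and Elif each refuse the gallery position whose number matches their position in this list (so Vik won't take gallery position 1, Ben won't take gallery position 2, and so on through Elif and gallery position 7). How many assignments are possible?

165016

Let Aᵢ (for 1 ≤ i ≤ 7) be the placements that put person i in their forbidden gallery position. Any j of these fix j positions, leaving (9−j)! ways to fill the rest, and there are C(7,j) ways to pick which j.
By inclusion–exclusion, the number of valid placements is Σ_{j=0}^{7} (−1)^j C(7,j)·(9−j)!.
Computing: 362880 − 282240 + 105840 − 25200 + 4200 − 504 + 42 − 2 = 165016.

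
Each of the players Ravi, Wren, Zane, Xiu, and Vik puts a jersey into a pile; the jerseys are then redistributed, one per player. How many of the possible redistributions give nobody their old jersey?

44

Count assignments avoiding every fixed point. For any j of the 5 players fixed to their old jersey, the other 5−j can be arranged in (5−j)! ways.
By inclusion–exclusion this is Σ_{j=0}^{5} (−1)^j C(5,j)·(5−j)!.
Computing: 120 − 120 + 60 − 20 + 5 − 1 = 44.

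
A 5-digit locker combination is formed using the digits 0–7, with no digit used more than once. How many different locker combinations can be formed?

This is a permutation of 5 out of 8: P(8,5) = 8!/3!.
That product is 8 × 7 × 6 × 5 × 4 = 6720.

6720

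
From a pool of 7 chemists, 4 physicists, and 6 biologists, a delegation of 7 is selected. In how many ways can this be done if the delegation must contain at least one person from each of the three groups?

17283

Total 7-person selections from all 17: C(17,7) = 19448.
Selections missing a whole group: no chemists → C(10,7) = 120; no physicists → C(13,7) = 1716; no biologists → C(11,7) = 330.
Add back selections omitting two groups (i.e. drawn from a single group): C(7,7) + C(4,7) + C(6,7) = 1.
By inclusion–exclusion: 19448 − 2166 + 1 = 17283.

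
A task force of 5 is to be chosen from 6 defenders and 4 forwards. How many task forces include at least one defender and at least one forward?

Unrestricted: C(10,5) = 252 ways to pick any 5 of the 10.
Selections missing a whole group: no defenders → C(4,5) = 0; no forwards → C(6,5) = 6.
Both groups omitted at once is impossible, so 252 − 6 = 246.

246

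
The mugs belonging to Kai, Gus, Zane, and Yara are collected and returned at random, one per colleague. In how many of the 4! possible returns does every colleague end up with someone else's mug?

Let Aᵢ be the assignments in which colleague i gets their own mug. We want the size of the complement of A₁∪…∪A_4.
By inclusion–exclusion this is Σ_{j=0}^{4} (−1)^j C(4,j)·(4−j)!.
Computing: 24 − 24 + 12 − 4 + 1 = 9.

9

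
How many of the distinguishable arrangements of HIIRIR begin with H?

10

With the first slot taken by H, it remains to arrange the other 5 letters (IIRIR).
Those 5 letters have I appearing 3 times and R appearing twice, giving (5)!/(3!·2!) = 10.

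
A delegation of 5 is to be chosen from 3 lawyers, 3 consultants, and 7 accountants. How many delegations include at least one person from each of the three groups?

Total 5-person selections from all 13: C(13,5) = 1287.
Selections missing a whole group: no lawyers → C(10,5) = 252; no consultants → C(10,5) = 252; no accountants → C(6,5) = 6.
Add back selections omitting two groups (i.e. drawn from a single group): C(3,5) + C(3,5) + C(7,5) = 21.
By inclusion–exclusion: 1287 − 510 + 21 = 798.

798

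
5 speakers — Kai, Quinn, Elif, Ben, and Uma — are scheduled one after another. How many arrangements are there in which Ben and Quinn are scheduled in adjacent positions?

48

Place the 3 others and the Ben-Quinn pair as 4 objects in a line; the pair has 2 internal arrangements.
So the count is 2·(4)! = 48.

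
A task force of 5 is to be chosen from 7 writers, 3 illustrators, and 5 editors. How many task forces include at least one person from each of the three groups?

1925

Total 5-person selections from all 15: C(15,5) = 3003.
Subtract selections that omit an entire group: no writers → C(8,5) = 56; no illustrators → C(12,5) = 792; no editors → C(10,5) = 252.
Add back selections omitting two groups (i.e. drawn from a single group): C(7,5) + C(3,5) + C(5,5) = 22.
By inclusion–exclusion: 3003 − 1100 + 22 = 1925.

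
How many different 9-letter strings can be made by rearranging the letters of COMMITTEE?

45360

Letter multiplicities in COMMITTEE: C×1, E×2, I×1, M×2, O×1, T×2.
The number of distinct arrangements is 9!/(2!·2!·2!) = 362880/8 = 45360.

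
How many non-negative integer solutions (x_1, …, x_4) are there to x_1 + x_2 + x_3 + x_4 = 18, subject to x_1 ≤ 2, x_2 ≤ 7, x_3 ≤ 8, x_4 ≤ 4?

19

Without the upper bounds there are C(21,3) = 1330 ways to split 18 among 4 variables.
Subtract solutions that violate a single cap (substitute x_i' = x_i − (cap_i+1)): x_1 ≥ 3 gives C(18,3) = 816; x_2 ≥ 8 gives C(13,3) = 286; x_3 ≥ 9 gives C(12,3) = 220; x_4 ≥ 5 gives C(16,3) = 560. Together 1882.
Add back pairs where two caps are both exceeded: 120 + 84 + 286 + 4 + 56 + 35 = 585.
Subtract triples: 0 + 10 + 4 + 0 = 14.
By inclusion–exclusion the count is 1330 − 1882 + 585 − 14 = 19.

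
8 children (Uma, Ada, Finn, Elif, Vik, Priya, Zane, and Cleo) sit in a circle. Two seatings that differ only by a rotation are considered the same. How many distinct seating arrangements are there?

Fix one person's seat to break rotational symmetry; the remaining 7 people can be arranged in (7)! = 5040 ways.

5040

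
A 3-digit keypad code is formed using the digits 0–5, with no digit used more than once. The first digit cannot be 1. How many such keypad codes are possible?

The first digit has 6−1 = 5 choices (anything except 1).
The remaining 2 digits are filled from the other 5 symbols without repetition: 5 × 4 = 20.
Total: 5 × 20 = 100.

100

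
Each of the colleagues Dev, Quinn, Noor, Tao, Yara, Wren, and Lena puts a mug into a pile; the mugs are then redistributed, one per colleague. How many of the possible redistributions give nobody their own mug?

This is the derangement count D_7: permutations of 7 items with no fixed point.
By inclusion–exclusion this is Σ_{j=0}^{7} (−1)^j C(7,j)·(7−j)!.
Computing: 5040 − 5040 + 2520 − 840 + 210 − 42 + 7 − 1 = 1854.

1854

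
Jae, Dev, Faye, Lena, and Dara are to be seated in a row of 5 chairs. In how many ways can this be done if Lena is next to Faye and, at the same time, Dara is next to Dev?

Treat {Lena,Faye} as one block (2 orders) and {Dara,Dev} as another (2 orders).
That leaves 3 units to arrange: 2 × 2 × 3! = 4 × 6 = 24.

24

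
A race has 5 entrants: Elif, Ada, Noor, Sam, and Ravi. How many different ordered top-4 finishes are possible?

120

This is an ordered selection of 4 from 5: P(5,4).
That gives 5 × 4 × 3 × 2 = 120.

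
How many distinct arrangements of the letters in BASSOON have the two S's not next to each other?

900

Total arrangements of BASSOON: 7!/(2!·2!) = 1260.
Arrangements with the S's together: treat SS as one letter, giving (6)!/(2!) = 360.
Subtracting, 1260 − 360 = 900 arrangements keep the S's apart.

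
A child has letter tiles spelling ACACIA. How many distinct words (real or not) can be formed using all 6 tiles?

The 6 letters of ACACIA have repeats: A appearing 3 times and C appearing twice.
The number of distinct arrangements is 6!/(3!·2!) = 720/12 = 60.

60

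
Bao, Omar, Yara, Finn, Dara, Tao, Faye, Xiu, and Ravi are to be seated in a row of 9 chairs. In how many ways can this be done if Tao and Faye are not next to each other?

There are 9! = 362880 arrangements in all. If Tao and Faye are adjacent, merging them into one block gives 2·(8)! = 80640 arrangements.
So 362880 − 80640 = 282240 arrangements keep them apart.

282240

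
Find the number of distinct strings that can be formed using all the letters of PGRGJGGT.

1680

The 8 letters of PGRGJGGT have repeats: G appearing 4 times.
The number of distinct arrangements is 8!/(4!) = 40320/24 = 1680.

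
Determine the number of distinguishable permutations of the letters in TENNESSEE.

The 9 letters of TENNESSEE have repeats: E appearing 4 times, N appearing twice, and S appearing twice.
The number of distinct arrangements is 9!/(4!·2!·2!) = 362880/96 = 3780.

3780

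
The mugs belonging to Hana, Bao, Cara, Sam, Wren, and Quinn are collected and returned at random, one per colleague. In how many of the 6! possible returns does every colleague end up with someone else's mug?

265

Let Aᵢ be the assignments in which colleague i gets their own mug. We want the size of the complement of A₁∪…∪A_6.
By inclusion–exclusion this is Σ_{j=0}^{6} (−1)^j C(6,j)·(6−j)!.
Computing: 720 − 720 + 360 − 120 + 30 − 6 + 1 = 265.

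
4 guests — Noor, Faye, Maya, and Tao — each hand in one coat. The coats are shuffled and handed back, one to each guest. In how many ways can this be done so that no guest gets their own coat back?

This is the derangement count D_4: permutations of 4 items with no fixed point.
By inclusion–exclusion this is Σ_{j=0}^{4} (−1)^j C(4,j)·(4−j)!.
Computing: 24 − 24 + 12 − 4 + 1 = 9.

9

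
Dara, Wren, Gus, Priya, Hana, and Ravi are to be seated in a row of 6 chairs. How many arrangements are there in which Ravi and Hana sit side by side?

240

Treat {Ravi, Hana} as a single unit. There are 5 units to order, and the pair itself can be ordered 2 ways.
That gives 2 × 5! = 2 × 120 = 240.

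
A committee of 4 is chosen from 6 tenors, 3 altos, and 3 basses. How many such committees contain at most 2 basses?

Split by how many basses are chosen (0 through 2).
Sum: C(3,0)·C(9,4) + C(3,1)·C(9,3) + C(3,2)·C(9,2) = 126 + 252 + 108 = 486.

486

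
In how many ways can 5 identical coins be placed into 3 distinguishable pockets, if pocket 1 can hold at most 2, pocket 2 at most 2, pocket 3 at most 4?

8

By stars and bars, unrestricted non-negative solutions to x_1+…+x_3 = 5 number C(5+2,2) = 21.
Subtract solutions that violate a single cap (substitute x_i' = x_i − (cap_i+1)): x_1 ≥ 3 gives C(4,2) = 6; x_2 ≥ 3 gives C(4,2) = 6; x_3 ≥ 5 gives C(2,2) = 1. Together 13.
No two caps can be exceeded simultaneously, so the pair terms are all 0.
By inclusion–exclusion the count is 21 − 13 + 0 = 8.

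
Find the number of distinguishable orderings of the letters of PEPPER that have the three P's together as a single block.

12

Treat the 3 copies of P as a single block. The multiset to arrange is then {PPP, E, E, R}, 4 items in all.
That gives (4)!/(2!) = 12 arrangements.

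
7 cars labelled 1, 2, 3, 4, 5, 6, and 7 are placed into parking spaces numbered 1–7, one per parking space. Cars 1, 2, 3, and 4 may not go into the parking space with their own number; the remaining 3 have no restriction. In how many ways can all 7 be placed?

Let Aᵢ (for 1 ≤ i ≤ 4) be the placements that put car i in its forbidden parking space. Any j of these fix j positions, leaving (7−j)! ways to fill the rest, and there are C(4,j) ways to pick which j.
By inclusion–exclusion, the number of valid placements is Σ_{j=0}^{4} (−1)^j C(4,j)·(7−j)!.
Computing: 5040 − 2880 + 720 − 96 + 6 = 2790.

2790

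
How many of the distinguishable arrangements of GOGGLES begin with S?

120

Fix S in the first position and arrange the remaining 6 letters.
Those 6 letters have G appearing 3 times, giving (6)!/(3!) = 120.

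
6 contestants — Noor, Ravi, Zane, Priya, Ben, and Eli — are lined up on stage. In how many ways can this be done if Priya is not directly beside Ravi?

480

Of the 6! = 720 arrangements, those with Priya and Ravi adjacent number 2 × 5! = 240 (treat the pair as a block with 2 internal orders).
Complementary counting: 720 − 240 = 480.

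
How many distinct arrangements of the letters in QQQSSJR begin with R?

60

With the first slot taken by R, it remains to arrange the other 6 letters (QQQSSJ).
Those 6 letters have Q appearing 3 times and S appearing twice, giving (6)!/(3!·2!) = 60.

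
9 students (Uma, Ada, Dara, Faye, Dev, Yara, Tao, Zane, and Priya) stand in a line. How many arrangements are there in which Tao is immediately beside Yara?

Glue Tao and Yara into one block (2 internal orders), leaving 8 units to arrange in a row.
So the count is 2·(8)! = 80640.

80640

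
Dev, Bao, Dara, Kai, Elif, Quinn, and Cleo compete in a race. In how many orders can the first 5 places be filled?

This is an ordered selection of 5 from 7: P(7,5).
That gives 7 × 6 × 5 × 4 × 3 = 2520.

2520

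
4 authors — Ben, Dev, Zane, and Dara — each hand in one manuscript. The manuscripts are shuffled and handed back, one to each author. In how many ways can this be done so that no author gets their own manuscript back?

This is the derangement count D_4: permutations of 4 items with no fixed point.
By inclusion–exclusion this is Σ_{j=0}^{4} (−1)^j C(4,j)·(4−j)!.
Computing: 24 − 24 + 12 − 4 + 1 = 9.

9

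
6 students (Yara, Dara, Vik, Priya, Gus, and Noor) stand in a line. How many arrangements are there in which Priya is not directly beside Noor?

Of the 6! = 720 arrangements, those with Priya and Noor adjacent number 2 × 5! = 240 (treat the pair as a block with 2 internal orders).
So 720 − 240 = 480 arrangements keep them apart.

480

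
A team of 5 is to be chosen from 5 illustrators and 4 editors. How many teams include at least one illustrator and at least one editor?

Unrestricted: C(9,5) = 126 ways to pick any 5 of the 9.
Subtract selections that omit an entire group: no illustrators → C(4,5) = 0; no editors → C(5,5) = 1.
Both groups omitted at once is impossible, so 126 − 1 = 125.

125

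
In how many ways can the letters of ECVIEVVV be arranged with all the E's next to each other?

Treat the 2 copies of E as a single block. The multiset to arrange is then {EE, C, I, V, V, V, V}, 7 items in all.
That gives (7)!/(4!) = 210 arrangements.

210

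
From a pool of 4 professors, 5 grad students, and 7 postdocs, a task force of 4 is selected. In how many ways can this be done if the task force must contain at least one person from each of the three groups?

Unrestricted: C(16,4) = 1820 ways to pick any 4 of the 16.
Selections missing a whole group: no professors → C(12,4) = 495; no grad students → C(11,4) = 330; no postdocs → C(9,4) = 126.
Add back selections omitting two groups (i.e. drawn from a single group): C(4,4) + C(5,4) + C(7,4) = 41.
By inclusion–exclusion: 1820 − 951 + 41 = 910.

910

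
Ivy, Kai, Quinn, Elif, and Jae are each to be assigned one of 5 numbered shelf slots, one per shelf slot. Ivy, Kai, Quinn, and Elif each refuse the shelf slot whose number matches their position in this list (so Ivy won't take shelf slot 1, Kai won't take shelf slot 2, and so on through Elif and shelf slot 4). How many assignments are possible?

53

Let Aᵢ (for 1 ≤ i ≤ 4) be the placements that put person i in their forbidden shelf slot. Any j of these fix j positions, leaving (5−j)! ways to fill the rest, and there are C(4,j) ways to pick which j.
By inclusion–exclusion, the number of valid placements is Σ_{j=0}^{4} (−1)^j C(4,j)·(5−j)!.
Computing: 120 − 96 + 36 − 8 + 1 = 53.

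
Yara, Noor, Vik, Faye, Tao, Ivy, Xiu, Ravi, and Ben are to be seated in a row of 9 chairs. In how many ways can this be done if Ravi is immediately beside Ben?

Treat {Ravi, Ben} as a single unit. There are 8 units to order, and the pair itself can be ordered 2 ways.
So the count is 2·(8)! = 80640.

80640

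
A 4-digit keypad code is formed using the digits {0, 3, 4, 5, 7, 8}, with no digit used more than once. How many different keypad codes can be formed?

360

With no repetition, fill the 4 digits in order: 6 choices, then 5, down to 3.
That product is 6 × 5 × 4 × 3 = 360.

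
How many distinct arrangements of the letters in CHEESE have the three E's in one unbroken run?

Treat the 3 copies of E as a single block. The multiset to arrange is then {EEE, C, H, S}, 4 items in all.
All 4 items are distinct, so there are (4)! = 24 arrangements.

24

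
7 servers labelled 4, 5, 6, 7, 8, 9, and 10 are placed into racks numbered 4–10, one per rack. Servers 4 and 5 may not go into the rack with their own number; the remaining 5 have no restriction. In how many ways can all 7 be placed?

3720

Let Aᵢ (for i ∈ {4, 5}) be the placements that put server i in its forbidden rack. Any j of these fix j positions, leaving (7−j)! ways to fill the rest, and there are C(2,j) ways to pick which j.
By inclusion–exclusion, the number of valid placements is Σ_{j=0}^{2} (−1)^j C(2,j)·(7−j)!.
Computing: 5040 − 1440 + 120 = 3720.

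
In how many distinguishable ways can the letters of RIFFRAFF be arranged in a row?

The 8 letters of RIFFRAFF have repeats: F appearing 4 times and R appearing twice.
The number of distinct arrangements is 8!/(4!·2!) = 40320/48 = 840.

840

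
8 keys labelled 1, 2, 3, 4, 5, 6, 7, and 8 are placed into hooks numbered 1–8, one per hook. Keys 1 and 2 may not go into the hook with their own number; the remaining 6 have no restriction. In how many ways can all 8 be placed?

30960

Let Aᵢ (for i ∈ {1, 2}) be the placements that put key i in its forbidden hook. Any j of these fix j positions, leaving (8−j)! ways to fill the rest, and there are C(2,j) ways to pick which j.
By inclusion–exclusion, the number of valid placements is Σ_{j=0}^{2} (−1)^j C(2,j)·(8−j)!.
Computing: 40320 − 10080 + 720 = 30960.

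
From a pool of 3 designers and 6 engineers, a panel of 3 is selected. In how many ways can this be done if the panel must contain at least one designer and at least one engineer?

63

With no constraint there are C(9,3) = 84 possible selections.
Subtract selections that omit an entire group: no designers → C(6,3) = 20; no engineers → C(3,3) = 1.
Both groups omitted at once is impossible, so 84 − 21 = 63.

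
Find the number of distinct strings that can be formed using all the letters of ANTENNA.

ANTENNA has 7 letters with A appearing twice and N appearing 3 times.
So there are 7! / (3!·2!) = 420 distinguishable arrangements.

420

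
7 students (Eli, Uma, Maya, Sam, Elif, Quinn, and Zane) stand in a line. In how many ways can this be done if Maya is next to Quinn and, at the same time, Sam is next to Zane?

Treat {Maya,Quinn} as one block (2 orders) and {Sam,Zane} as another (2 orders).
That leaves 5 units to arrange: 2 × 2 × 5! = 4 × 120 = 480.

480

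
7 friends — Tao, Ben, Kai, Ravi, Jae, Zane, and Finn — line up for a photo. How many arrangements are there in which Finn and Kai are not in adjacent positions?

There are 7! = 5040 arrangements in all. If Finn and Kai are adjacent, merging them into one block gives 2·(6)! = 1440 arrangements.
Complementary counting: 5040 − 1440 = 3600.

3600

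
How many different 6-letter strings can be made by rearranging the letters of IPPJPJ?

IPPJPJ has 6 letters with J appearing twice and P appearing 3 times.
So there are 6! / (3!·2!) = 60 distinguishable arrangements.

60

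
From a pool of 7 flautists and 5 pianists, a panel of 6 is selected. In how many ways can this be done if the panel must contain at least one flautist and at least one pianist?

Unrestricted: C(12,6) = 924 ways to pick any 6 of the 12.
Selections missing a whole group: no flautists → C(5,6) = 0; no pianists → C(7,6) = 7.
Both groups omitted at once is impossible, so 924 − 7 = 917.

917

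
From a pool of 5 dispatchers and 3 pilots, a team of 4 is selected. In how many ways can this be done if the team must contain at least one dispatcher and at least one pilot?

65

Total 4-person selections from all 8: C(8,4) = 70.
Subtract selections that omit an entire group: no dispatchers → C(3,4) = 0; no pilots → C(5,4) = 5.
Both groups omitted at once is impossible, so 70 − 5 = 65.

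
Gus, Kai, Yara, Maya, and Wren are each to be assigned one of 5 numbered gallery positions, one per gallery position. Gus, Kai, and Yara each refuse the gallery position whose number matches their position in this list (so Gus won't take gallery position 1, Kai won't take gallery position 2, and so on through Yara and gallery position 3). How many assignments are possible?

64

Let Aᵢ (for i ∈ {1, 2, 3}) be the placements that put person i in their forbidden gallery position. Any j of these fix j positions, leaving (5−j)! ways to fill the rest, and there are C(3,j) ways to pick which j.
By inclusion–exclusion, the number of valid placements is Σ_{j=0}^{3} (−1)^j C(3,j)·(5−j)!.
Computing: 120 − 72 + 18 − 2 = 64.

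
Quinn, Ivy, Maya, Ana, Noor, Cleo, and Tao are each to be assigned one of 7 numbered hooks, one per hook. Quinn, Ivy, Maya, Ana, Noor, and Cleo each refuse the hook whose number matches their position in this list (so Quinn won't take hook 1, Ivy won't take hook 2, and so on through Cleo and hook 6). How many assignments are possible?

Let Aᵢ (for 1 ≤ i ≤ 6) be the placements that put person i in their forbidden hook. Any j of these fix j positions, leaving (7−j)! ways to fill the rest, and there are C(6,j) ways to pick which j.
By inclusion–exclusion, the number of valid placements is Σ_{j=0}^{6} (−1)^j C(6,j)·(7−j)!.
Computing: 5040 − 4320 + 1800 − 480 + 90 − 12 + 1 = 2119.

2119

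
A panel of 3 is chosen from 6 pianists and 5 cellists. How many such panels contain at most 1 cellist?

95

Split by how many cellists are chosen (0 through 1).
Sum: C(5,0)·C(6,3) + C(5,1)·C(6,2) = 20 + 75 = 95.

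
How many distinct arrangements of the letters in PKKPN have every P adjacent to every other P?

Treat the 2 copies of P as a single block. The multiset to arrange is then {PP, K, K, N}, 4 items in all.
That gives (4)!/(2!) = 12 arrangements.

12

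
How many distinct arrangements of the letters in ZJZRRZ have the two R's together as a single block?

20

Treat the 2 copies of R as a single block. The multiset to arrange is then {RR, J, Z, Z, Z}, 5 items in all.
That gives (5)!/(3!) = 20 arrangements.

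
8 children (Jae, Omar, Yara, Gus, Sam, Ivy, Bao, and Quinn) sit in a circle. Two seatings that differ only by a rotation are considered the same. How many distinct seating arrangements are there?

Fix one person's seat to break rotational symmetry; the remaining 7 people can be arranged in (7)! = 5040 ways.

5040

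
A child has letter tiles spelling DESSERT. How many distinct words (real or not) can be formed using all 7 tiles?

The 7 letters of DESSERT have repeats: E appearing twice and S appearing twice.
Dividing 7! = 5040 by 2!·2! = 4 for the repeated letters gives 1260.

1260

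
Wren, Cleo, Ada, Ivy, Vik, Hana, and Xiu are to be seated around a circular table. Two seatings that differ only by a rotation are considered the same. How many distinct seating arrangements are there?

Around a circle, 7 distinct people have 7!/7 = (6)! = 720 rotationally distinct seatings.

720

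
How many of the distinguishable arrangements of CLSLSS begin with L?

Fix L in the first position and arrange the remaining 5 letters.
Those 5 letters have S appearing 3 times, giving (5)!/(3!) = 20.

20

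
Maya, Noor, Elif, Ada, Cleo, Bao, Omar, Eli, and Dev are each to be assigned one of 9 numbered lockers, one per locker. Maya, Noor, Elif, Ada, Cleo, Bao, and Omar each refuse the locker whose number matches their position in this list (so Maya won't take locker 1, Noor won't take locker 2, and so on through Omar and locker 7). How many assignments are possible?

Let Aᵢ (for 1 ≤ i ≤ 7) be the placements that put person i in their forbidden locker. Any j of these fix j positions, leaving (9−j)! ways to fill the rest, and there are C(7,j) ways to pick which j.
By inclusion–exclusion, the number of valid placements is Σ_{j=0}^{7} (−1)^j C(7,j)·(9−j)!.
Computing: 362880 − 282240 + 105840 − 25200 + 4200 − 504 + 42 − 2 = 165016.

165016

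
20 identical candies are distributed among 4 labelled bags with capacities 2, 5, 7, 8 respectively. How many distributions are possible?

10

Without the upper bounds there are C(23,3) = 1771 ways to split 20 among 4 bags.
Subtract solutions that violate a single cap (substitute x_i' = x_i − (cap_i+1)): x_1 ≥ 3 gives C(20,3) = 1140; x_2 ≥ 6 gives C(17,3) = 680; x_3 ≥ 8 gives C(15,3) = 455; x_4 ≥ 9 gives C(14,3) = 364. Together 2639.
Add back pairs where two caps are both exceeded: 364 + 220 + 165 + 84 + 56 + 20 = 909.
Subtract triples: 20 + 10 + 1 + 0 = 31.
By inclusion–exclusion the count is 1771 − 2639 + 909 − 31 = 10.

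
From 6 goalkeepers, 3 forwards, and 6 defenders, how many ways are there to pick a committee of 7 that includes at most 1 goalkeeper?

Split by how many goalkeepers are chosen (0 through 1).
Sum: C(6,0)·C(9,7) + C(6,1)·C(9,6) = 36 + 504 = 540.

540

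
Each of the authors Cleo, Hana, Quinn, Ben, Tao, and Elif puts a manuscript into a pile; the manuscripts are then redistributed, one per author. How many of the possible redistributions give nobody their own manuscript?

Let Aᵢ be the assignments in which author i gets their own manuscript. We want the size of the complement of A₁∪…∪A_6.
By inclusion–exclusion this is Σ_{j=0}^{6} (−1)^j C(6,j)·(6−j)!.
Computing: 720 − 720 + 360 − 120 + 30 − 6 + 1 = 265.

265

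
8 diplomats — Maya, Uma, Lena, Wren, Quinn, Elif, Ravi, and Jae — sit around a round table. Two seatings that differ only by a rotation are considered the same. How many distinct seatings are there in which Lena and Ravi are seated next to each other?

1440

Glue Lena and Ravi into a block (2 internal orders). Seating 7 units around a circle gives (6)! arrangements.
So 2 × (6)! = 2 × 720 = 1440.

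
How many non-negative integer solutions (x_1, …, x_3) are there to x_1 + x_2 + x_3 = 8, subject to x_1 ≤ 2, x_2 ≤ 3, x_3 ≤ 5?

By stars and bars, unrestricted non-negative solutions to x_1+…+x_3 = 8 number C(8+2,2) = 45.
Subtract solutions that violate a single cap (substitute x_i' = x_i − (cap_i+1)): x_1 ≥ 3 gives C(7,2) = 21; x_2 ≥ 4 gives C(6,2) = 15; x_3 ≥ 6 gives C(4,2) = 6. Together 42.
Add back pairs where two caps are both exceeded: 3 + 0 + 0 = 3.
By inclusion–exclusion the count is 45 − 42 + 3 = 6.

6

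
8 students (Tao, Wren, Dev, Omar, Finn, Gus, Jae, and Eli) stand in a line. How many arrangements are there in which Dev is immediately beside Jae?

10080

Place the 6 others and the Dev-Jae pair as 7 objects in a line; the pair has 2 internal arrangements.
That gives 2 × 7! = 2 × 5040 = 10080.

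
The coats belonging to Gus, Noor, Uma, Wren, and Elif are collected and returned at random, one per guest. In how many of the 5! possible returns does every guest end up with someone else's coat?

44

This is the derangement count D_5: permutations of 5 items with no fixed point.
By inclusion–exclusion this is Σ_{j=0}^{5} (−1)^j C(5,j)·(5−j)!.
Computing: 120 − 120 + 60 − 20 + 5 − 1 = 44.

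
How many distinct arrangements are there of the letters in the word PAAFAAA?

PAAFAAA has 7 letters with A appearing 5 times.
So there are 7! / (5!) = 42 distinguishable arrangements.

42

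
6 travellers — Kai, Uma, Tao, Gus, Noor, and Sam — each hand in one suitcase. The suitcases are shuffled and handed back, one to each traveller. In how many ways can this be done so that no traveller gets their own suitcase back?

Let Aᵢ be the assignments in which traveller i gets their own suitcase. We want the size of the complement of A₁∪…∪A_6.
By inclusion–exclusion this is Σ_{j=0}^{6} (−1)^j C(6,j)·(6−j)!.
Computing: 720 − 720 + 360 − 120 + 30 − 6 + 1 = 265.

265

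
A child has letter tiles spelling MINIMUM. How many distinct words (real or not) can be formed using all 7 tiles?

MINIMUM has 7 letters with I appearing twice and M appearing 3 times.
So there are 7! / (3!·2!) = 420 distinguishable arrangements.

420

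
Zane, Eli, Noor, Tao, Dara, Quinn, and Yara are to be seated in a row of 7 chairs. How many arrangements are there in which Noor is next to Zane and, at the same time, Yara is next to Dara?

480

Treat {Noor,Zane} as one block (2 orders) and {Yara,Dara} as another (2 orders).
That leaves 5 units to arrange: 2 × 2 × 5! = 4 × 120 = 480.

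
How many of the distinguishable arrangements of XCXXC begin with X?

6

With the first slot taken by X, it remains to arrange the other 4 letters (CXXC).
Those 4 letters have C appearing twice and X appearing twice, giving (4)!/(2!·2!) = 6.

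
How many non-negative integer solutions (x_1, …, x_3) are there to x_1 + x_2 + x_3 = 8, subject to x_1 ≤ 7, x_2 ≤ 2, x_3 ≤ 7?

22

Without the upper bounds there are C(10,2) = 45 ways to split 8 among 3 variables.
Subtract solutions that violate a single cap (substitute x_i' = x_i − (cap_i+1)): x_1 ≥ 8 gives C(2,2) = 1; x_2 ≥ 3 gives C(7,2) = 21; x_3 ≥ 8 gives C(2,2) = 1. Together 23.
No two caps can be exceeded simultaneously, so the pair terms are all 0.
By inclusion–exclusion the count is 45 − 23 + 0 = 22.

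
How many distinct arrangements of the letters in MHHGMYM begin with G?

With the first slot taken by G, it remains to arrange the other 6 letters (MHHMYM).
Those 6 letters have H appearing twice and M appearing 3 times, giving (6)!/(3!·2!) = 60.

60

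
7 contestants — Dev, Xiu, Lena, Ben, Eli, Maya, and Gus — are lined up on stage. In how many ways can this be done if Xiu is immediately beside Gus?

1440

Glue Xiu and Gus into one block (2 internal orders), leaving 6 units to arrange in a row.
That gives 2 × 6! = 2 × 720 = 1440.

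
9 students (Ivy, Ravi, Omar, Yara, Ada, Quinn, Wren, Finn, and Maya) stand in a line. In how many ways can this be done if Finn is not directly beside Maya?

There are 9! = 362880 arrangements in all. If Finn and Maya are adjacent, merging them into one block gives 2·(8)! = 80640 arrangements.
So 362880 − 80640 = 282240 arrangements keep them apart.

282240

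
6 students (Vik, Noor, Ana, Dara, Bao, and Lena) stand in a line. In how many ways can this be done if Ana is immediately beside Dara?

240

Treat {Ana, Dara} as a single unit. There are 5 units to order, and the pair itself can be ordered 2 ways.
So the count is 2·(5)! = 240.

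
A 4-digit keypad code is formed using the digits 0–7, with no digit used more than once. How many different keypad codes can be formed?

1680

This is a permutation of 4 out of 8: P(8,4) = 8!/4!.
8 × 7 × 6 × 5 = 1680.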